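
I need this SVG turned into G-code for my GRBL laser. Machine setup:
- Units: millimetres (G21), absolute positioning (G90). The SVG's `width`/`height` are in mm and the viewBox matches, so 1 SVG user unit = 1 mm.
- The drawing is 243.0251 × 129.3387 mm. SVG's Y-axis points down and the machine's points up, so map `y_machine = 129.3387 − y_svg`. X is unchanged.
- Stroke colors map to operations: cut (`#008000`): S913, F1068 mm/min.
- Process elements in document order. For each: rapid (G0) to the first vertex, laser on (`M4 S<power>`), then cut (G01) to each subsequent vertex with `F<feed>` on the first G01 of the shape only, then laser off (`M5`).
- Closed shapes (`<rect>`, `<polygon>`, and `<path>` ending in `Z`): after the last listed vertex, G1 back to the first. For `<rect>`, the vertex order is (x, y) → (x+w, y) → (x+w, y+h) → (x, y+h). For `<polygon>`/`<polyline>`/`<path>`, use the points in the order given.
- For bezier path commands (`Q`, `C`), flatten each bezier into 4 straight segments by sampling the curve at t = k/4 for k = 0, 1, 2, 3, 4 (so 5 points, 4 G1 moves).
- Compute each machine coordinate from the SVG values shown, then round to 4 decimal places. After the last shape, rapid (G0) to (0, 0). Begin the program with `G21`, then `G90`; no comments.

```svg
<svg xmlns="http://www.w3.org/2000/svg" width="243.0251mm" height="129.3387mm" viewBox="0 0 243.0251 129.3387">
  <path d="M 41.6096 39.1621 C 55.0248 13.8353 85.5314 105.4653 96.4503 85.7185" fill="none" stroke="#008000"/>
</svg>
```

G21
G90
G0 X41.6096 Y90.1766
M4 S913
G01 X54.3025 Y90.8100 F1068
G01 X69.9661 Y68.9909
G01 X85.1615 Y46.1255
G01 X96.4503 Y43.6202
M5
G0 X0.0000 Y0.0000

1 u = 1 mm; y_m = 129.3387 − y.

[1] `<path>` cubic bezier, #008000→cut S913 F1068: (41.6096,90.1766) → (54.3025,90.8100) → (69.9661,68.9909) → (85.1615,46.1255) → (96.4503,43.6202)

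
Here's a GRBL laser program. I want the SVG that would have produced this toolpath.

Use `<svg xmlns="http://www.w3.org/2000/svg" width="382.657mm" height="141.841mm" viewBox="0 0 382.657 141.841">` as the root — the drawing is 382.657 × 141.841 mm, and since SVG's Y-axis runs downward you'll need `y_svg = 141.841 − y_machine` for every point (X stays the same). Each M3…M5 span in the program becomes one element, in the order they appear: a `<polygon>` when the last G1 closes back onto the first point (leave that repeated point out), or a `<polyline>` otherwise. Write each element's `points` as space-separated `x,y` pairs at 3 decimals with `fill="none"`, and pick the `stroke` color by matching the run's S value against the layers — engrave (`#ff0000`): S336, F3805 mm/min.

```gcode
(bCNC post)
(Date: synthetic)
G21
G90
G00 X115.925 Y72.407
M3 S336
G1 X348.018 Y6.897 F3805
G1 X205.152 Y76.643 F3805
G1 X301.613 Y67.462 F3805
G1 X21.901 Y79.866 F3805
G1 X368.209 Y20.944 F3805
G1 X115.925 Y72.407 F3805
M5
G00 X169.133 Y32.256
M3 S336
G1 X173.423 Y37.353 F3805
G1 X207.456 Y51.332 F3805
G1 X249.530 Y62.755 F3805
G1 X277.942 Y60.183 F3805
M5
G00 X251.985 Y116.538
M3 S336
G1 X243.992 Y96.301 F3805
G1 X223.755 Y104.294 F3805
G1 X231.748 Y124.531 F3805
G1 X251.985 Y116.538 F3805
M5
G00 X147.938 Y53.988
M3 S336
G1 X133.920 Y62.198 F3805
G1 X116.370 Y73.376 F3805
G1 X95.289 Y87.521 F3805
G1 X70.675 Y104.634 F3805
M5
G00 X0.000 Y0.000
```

Each laser-on run becomes one SVG element. Flip Y back into SVG space with y_svg = 141.841 − y_machine. Every run uses S336, so all elements get stroke `#ff0000` (engrave).

Run 1: The run returns to its start, so emit a `<polygon>` with points (Y-flipped): 115.925,69.434 348.018,134.944 205.152,65.198 301.613,74.379 21.901,61.975 368.209,120.897.

Run 2: The run is open, so emit a `<polyline>` with points (Y-flipped): 169.133,109.585 173.423,104.488 207.456,90.509 249.530,79.086 277.942,81.658.

Run 3: The run returns to its start, so emit a `<polygon>` with points (Y-flipped): 251.985,25.303 243.992,45.540 223.755,37.547 231.748,17.310.

Run 4: The run is open, so emit a `<polyline>` with points (Y-flipped): 147.938,87.853 133.920,79.643 116.370,68.465 95.289,54.320 70.675,37.207.

<svg xmlns="http://www.w3.org/2000/svg" width="382.657mm" height="141.841mm" viewBox="0 0 382.657 141.841">
  <polygon points="115.925,69.434 348.018,134.944 205.152,65.198 301.613,74.379 21.901,61.975 368.209,120.897" fill="none" stroke="#ff0000"/>
  <polyline points="169.133,109.585 173.423,104.488 207.456,90.509 249.530,79.086 277.942,81.658" fill="none" stroke="#ff0000"/>
  <polygon points="251.985,25.303 243.992,45.540 223.755,37.547 231.748,17.310" fill="none" stroke="#ff0000"/>
  <polyline points="147.938,87.853 133.920,79.643 116.370,68.465 95.289,54.320 70.675,37.207" fill="none" stroke="#ff0000"/>
</svg>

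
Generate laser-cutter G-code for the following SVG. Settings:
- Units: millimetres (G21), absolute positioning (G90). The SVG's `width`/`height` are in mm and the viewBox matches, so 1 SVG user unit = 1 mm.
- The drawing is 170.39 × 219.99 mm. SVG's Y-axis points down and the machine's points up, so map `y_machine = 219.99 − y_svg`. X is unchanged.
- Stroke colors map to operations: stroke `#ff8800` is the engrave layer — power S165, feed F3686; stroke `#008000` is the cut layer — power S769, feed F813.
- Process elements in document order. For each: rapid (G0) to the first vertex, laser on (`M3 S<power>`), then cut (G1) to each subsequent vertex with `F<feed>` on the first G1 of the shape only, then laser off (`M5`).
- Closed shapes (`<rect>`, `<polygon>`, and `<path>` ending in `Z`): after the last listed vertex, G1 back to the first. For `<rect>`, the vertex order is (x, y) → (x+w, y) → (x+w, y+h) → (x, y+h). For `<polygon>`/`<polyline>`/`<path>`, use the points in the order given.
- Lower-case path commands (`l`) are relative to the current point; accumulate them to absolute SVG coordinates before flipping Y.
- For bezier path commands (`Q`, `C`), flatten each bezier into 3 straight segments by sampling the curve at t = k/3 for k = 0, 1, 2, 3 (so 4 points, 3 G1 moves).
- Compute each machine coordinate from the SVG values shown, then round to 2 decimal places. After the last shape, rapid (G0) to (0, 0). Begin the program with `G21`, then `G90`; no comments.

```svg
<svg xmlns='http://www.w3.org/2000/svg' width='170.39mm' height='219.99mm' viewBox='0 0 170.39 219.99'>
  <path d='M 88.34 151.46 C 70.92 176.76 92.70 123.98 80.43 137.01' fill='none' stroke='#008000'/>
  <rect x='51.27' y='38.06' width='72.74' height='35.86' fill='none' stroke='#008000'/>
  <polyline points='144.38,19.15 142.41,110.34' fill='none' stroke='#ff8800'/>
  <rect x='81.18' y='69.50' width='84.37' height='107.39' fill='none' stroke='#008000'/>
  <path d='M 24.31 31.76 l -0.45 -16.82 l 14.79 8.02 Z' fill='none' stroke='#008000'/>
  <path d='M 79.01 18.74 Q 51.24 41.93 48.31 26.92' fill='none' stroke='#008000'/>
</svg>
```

viewBox `0 0 170.39 219.99` with mm width/height → 1 unit = 1 mm. Flip: y_m = 219.99 − y_svg.

**Shape 1** — `<path>` cubic bezier, stroke `#008000` → cut (S769, F813). Control points (SVG): P0=(88.34,151.46), P1=(70.92,176.76), P2=(92.70,123.98), P3=(80.43,137.01); sampled at t=k/3. Machine vertices: (88.34,68.53) → (81.27,63.93) → (84.06,79.40) → (80.43,82.98). Open path.

**Shape 2** — `<rect>` rectangle, stroke `#008000` → cut (S769, F813). Machine vertices: (51.27,181.93) → (124.01,181.93) → (124.01,146.07) → (51.27,146.07) → (51.27,181.93). Closed: final G1 returns to the first vertex.

**Shape 3** — `<polyline>` line segment, stroke `#ff8800` → engrave (S165, F3686). Machine vertices: (144.38,200.84) → (142.41,109.65). Open path.

**Shape 4** — `<rect>` rectangle, stroke `#008000` → cut (S769, F813). Machine vertices: (81.18,150.49) → (165.55,150.49) → (165.55,43.10) → (81.18,43.10) → (81.18,150.49). Closed: final G1 returns to the first vertex.

**Shape 5** — `<path>` regular polygon, stroke `#008000` → cut (S769, F813). Machine vertices: (24.31,188.23) → (23.86,205.05) → (38.65,197.03) → (24.31,188.23). Closed: final G1 returns to the first vertex.

**Shape 6** — `<path>` quadratic bezier, stroke `#008000` → cut (S769, F813). Control points (SVG): P0=(79.01,18.74), P1=(51.24,41.93), P2=(48.31,26.92); sampled at t=k/3. Machine vertices: (79.01,201.25) → (63.26,190.03) → (53.02,187.31) → (48.31,193.07). Open path.

G21
G90
G0 X88.34 Y68.53
M3 S769
G1 X81.27 Y63.93 F813
G1 X84.06 Y79.40
G1 X80.43 Y82.98
M5
G0 X51.27 Y181.93
M3 S769
G1 X124.01 Y181.93 F813
G1 X124.01 Y146.07
G1 X51.27 Y146.07
G1 X51.27 Y181.93
M5
G0 X144.38 Y200.84
M3 S165
G1 X142.41 Y109.65 F3686
M5
G0 X81.18 Y150.49
M3 S769
G1 X165.55 Y150.49 F813
G1 X165.55 Y43.10
G1 X81.18 Y43.10
G1 X81.18 Y150.49
M5
G0 X24.31 Y188.23
M3 S769
G1 X23.86 Y205.05 F813
G1 X38.65 Y197.03
G1 X24.31 Y188.23
M5
G0 X79.01 Y201.25
M3 S769
G1 X63.26 Y190.03 F813
G1 X53.02 Y187.31
G1 X48.31 Y193.07
M5
G0 X0.00 Y0.00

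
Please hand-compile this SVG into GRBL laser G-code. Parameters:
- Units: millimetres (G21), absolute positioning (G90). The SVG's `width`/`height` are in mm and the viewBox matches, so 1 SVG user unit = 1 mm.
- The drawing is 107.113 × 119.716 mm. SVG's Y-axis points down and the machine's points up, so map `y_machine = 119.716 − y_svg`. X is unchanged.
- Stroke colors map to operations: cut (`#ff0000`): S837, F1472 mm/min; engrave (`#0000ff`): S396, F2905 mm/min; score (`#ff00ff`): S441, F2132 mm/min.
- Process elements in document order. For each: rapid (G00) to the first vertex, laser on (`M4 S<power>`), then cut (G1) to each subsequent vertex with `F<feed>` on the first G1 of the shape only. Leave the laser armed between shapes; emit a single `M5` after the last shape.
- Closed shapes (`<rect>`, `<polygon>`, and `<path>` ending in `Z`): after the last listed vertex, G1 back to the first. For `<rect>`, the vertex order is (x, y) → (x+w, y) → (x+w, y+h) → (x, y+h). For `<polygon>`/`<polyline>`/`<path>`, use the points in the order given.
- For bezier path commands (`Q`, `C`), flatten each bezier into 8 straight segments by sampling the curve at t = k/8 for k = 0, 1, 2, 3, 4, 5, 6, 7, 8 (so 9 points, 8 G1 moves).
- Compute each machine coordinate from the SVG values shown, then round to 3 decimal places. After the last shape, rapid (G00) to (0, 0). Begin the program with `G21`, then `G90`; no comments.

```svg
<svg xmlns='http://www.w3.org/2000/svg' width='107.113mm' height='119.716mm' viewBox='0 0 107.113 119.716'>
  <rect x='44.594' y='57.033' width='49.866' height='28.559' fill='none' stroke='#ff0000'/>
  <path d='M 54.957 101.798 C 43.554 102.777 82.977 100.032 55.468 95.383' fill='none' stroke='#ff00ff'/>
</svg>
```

G21
G90
G00 X44.594 Y62.683
M4 S837
G1 X94.460 Y62.683 F1472
G1 X94.460 Y34.124
G1 X44.594 Y34.124
G1 X44.594 Y62.683
G00 X54.957 Y17.918
M4 S441
G1 X52.833 Y17.722 F2132
G1 X54.095 Y17.854
G1 X57.361 Y18.292
G1 X61.252 Y19.015
G1 X64.389 Y20.002
G1 X65.390 Y21.232
G1 X62.876 Y22.682
G1 X55.468 Y24.333
M5
G00 X0.000 Y0.000

1 u = 1 mm; y_m = 119.716 − y.

[1] `<rect>` rectangle, #ff0000→cut S837 F1472: (44.594,62.683) → (94.460,62.683) → (94.460,34.124) → (44.594,34.124) → (44.594,62.683) (closed)

[2] `<path>` cubic bezier, #ff00ff→score S441 F2132: (54.957,17.918) → (52.833,17.722) → (54.095,17.854) → (57.361,18.292) → (61.252,19.015) → (64.389,20.002) → (65.390,21.232) → (62.876,22.682) → (55.468,24.333)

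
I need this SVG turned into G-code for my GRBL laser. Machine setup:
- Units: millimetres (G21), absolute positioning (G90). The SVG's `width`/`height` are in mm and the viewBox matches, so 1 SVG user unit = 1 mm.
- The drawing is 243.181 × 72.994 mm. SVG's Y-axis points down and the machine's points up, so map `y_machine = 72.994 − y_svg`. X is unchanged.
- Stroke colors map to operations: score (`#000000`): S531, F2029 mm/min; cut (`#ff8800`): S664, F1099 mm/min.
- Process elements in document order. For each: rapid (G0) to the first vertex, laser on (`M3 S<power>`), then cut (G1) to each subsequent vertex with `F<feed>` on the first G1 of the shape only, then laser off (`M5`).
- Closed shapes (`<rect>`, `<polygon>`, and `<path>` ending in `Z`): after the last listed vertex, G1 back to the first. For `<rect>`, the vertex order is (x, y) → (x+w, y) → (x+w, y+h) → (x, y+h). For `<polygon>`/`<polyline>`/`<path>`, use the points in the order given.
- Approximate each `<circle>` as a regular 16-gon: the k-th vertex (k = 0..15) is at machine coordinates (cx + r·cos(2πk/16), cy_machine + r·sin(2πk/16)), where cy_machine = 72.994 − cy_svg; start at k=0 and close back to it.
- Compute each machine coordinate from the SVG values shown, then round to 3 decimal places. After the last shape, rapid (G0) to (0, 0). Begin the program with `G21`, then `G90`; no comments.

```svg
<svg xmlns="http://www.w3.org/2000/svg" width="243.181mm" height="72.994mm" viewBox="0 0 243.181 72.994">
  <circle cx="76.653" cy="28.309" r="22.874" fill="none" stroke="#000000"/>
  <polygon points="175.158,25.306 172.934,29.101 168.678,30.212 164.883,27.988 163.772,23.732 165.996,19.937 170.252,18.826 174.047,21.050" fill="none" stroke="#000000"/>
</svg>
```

G21
G90
G0 X99.527 Y44.685
M3 S531
G1 X97.786 Y53.439 F2029
G1 X92.827 Y60.859
G1 X85.407 Y65.818
G1 X76.653 Y67.559
G1 X67.899 Y65.818
G1 X60.479 Y60.859
G1 X55.520 Y53.439
G1 X53.779 Y44.685
G1 X55.520 Y35.931
G1 X60.479 Y28.511
G1 X67.899 Y23.552
G1 X76.653 Y21.811
G1 X85.407 Y23.552
G1 X92.827 Y28.511
G1 X97.786 Y35.931
G1 X99.527 Y44.685
M5
G0 X175.158 Y47.688
M3 S531
G1 X172.934 Y43.893 F2029
G1 X168.678 Y42.782
G1 X164.883 Y45.006
G1 X163.772 Y49.262
G1 X165.996 Y53.057
G1 X170.252 Y54.168
G1 X174.047 Y51.944
G1 X175.158 Y47.688
M5
G0 X0.000 Y0.000

viewBox `0 0 243.181 72.994` with mm width/height → 1 unit = 1 mm. Flip: y_m = 72.994 − y_svg.

**Shape 1** — `<circle>` circle, stroke `#000000` → score (S531, F2029). Machine vertices: (99.527,44.685) → (97.786,53.439) → (92.827,60.859) → (85.407,65.818) → (76.653,67.559) → (67.899,65.818) → (60.479,60.859) → (55.520,53.439) → (53.779,44.685) → (55.520,35.931) → (60.479,28.511) → (67.899,23.552) → (76.653,21.811) → (85.407,23.552) → (92.827,28.511) → (97.786,35.931) → (99.527,44.685). Closed: final G1 returns to the first vertex.

**Shape 2** — `<polygon>` regular polygon, stroke `#000000` → score (S531, F2029). Machine vertices: (175.158,47.688) → (172.934,43.893) → (168.678,42.782) → (164.883,45.006) → (163.772,49.262) → (165.996,53.057) → (170.252,54.168) → (174.047,51.944) → (175.158,47.688). Closed: final G1 returns to the first vertex.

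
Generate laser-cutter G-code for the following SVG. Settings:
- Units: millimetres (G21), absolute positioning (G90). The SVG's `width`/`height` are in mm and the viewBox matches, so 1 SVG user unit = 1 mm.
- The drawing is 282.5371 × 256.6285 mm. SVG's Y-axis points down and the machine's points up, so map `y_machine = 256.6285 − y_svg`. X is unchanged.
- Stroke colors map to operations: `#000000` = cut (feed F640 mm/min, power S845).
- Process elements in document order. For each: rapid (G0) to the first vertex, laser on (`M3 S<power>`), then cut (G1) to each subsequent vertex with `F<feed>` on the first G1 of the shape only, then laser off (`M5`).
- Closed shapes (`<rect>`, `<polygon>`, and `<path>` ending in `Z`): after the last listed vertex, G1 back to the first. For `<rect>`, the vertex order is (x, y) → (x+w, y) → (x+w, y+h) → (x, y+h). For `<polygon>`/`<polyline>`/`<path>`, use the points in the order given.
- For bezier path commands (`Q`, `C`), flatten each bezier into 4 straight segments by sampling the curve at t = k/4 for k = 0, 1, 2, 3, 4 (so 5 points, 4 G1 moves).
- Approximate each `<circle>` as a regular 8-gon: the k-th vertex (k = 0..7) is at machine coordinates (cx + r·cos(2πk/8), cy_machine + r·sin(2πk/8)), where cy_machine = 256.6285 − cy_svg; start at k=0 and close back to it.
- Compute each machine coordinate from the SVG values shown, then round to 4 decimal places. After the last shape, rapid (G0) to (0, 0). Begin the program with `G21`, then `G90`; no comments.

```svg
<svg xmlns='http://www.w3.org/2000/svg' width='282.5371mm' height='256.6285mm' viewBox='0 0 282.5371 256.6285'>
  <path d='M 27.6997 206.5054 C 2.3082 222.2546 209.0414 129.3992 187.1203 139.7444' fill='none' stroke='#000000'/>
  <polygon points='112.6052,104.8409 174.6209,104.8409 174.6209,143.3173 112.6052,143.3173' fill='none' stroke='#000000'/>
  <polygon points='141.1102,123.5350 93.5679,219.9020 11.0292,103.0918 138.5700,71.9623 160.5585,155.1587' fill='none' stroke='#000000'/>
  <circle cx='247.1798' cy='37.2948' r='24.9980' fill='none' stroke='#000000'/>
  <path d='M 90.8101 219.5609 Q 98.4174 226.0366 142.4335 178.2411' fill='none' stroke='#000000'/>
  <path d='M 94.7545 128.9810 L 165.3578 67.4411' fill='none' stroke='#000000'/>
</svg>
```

1 u = 1 mm; y_m = 256.6285 − y.

[1] `<path>` cubic bezier, #000000→cut S845 F640: (27.6997,50.1231) → (44.9798,55.3651) → (106.1086,81.4771) → (167.8881,108.6023) → (187.1203,116.8841)

[2] `<polygon>` rectangle, #000000→cut S845 F640: (112.6052,151.7876) → (174.6209,151.7876) → (174.6209,113.3112) → (112.6052,113.3112) → (112.6052,151.7876) (closed)

[3] `<polygon>` closed polygon, #000000→cut S845 F640: (141.1102,133.0935) → (93.5679,36.7265) → (11.0292,153.5367) → (138.5700,184.6662) → (160.5585,101.4698) → (141.1102,133.0935) (closed)

[4] `<circle>` circle, #000000→cut S845 F640: (272.1778,219.3337) → (264.8561,237.0100) → (247.1798,244.3317) → (229.5035,237.0100) → (222.1818,219.3337) → (229.5035,201.6574) → (247.1798,194.3357) → (264.8561,201.6574) → (272.1778,219.3337) (closed)

[5] `<path>` quadratic bezier, #000000→cut S845 F640: (90.8101,37.0676) → (96.8893,37.2217) → (107.5196,44.1597) → (122.7010,57.8816) → (142.4335,78.3874)

[6] `<path>` line segment, #000000→cut S845 F640: (94.7545,127.6475) → (165.3578,189.1874)

G21
G90
G0 X27.6997 Y50.1231
M3 S845
G1 X44.9798 Y55.3651 F640
G1 X106.1086 Y81.4771
G1 X167.8881 Y108.6023
G1 X187.1203 Y116.8841
M5
G0 X112.6052 Y151.7876
M3 S845
G1 X174.6209 Y151.7876 F640
G1 X174.6209 Y113.3112
G1 X112.6052 Y113.3112
G1 X112.6052 Y151.7876
M5
G0 X141.1102 Y133.0935
M3 S845
G1 X93.5679 Y36.7265 F640
G1 X11.0292 Y153.5367
G1 X138.5700 Y184.6662
G1 X160.5585 Y101.4698
G1 X141.1102 Y133.0935
M5
G0 X272.1778 Y219.3337
M3 S845
G1 X264.8561 Y237.0100 F640
G1 X247.1798 Y244.3317
G1 X229.5035 Y237.0100
G1 X222.1818 Y219.3337
G1 X229.5035 Y201.6574
G1 X247.1798 Y194.3357
G1 X264.8561 Y201.6574
G1 X272.1778 Y219.3337
M5
G0 X90.8101 Y37.0676
M3 S845
G1 X96.8893 Y37.2217 F640
G1 X107.5196 Y44.1597
G1 X122.7010 Y57.8816
G1 X142.4335 Y78.3874
M5
G0 X94.7545 Y127.6475
M3 S845
G1 X165.3578 Y189.1874 F640
M5
G0 X0.0000 Y0.0000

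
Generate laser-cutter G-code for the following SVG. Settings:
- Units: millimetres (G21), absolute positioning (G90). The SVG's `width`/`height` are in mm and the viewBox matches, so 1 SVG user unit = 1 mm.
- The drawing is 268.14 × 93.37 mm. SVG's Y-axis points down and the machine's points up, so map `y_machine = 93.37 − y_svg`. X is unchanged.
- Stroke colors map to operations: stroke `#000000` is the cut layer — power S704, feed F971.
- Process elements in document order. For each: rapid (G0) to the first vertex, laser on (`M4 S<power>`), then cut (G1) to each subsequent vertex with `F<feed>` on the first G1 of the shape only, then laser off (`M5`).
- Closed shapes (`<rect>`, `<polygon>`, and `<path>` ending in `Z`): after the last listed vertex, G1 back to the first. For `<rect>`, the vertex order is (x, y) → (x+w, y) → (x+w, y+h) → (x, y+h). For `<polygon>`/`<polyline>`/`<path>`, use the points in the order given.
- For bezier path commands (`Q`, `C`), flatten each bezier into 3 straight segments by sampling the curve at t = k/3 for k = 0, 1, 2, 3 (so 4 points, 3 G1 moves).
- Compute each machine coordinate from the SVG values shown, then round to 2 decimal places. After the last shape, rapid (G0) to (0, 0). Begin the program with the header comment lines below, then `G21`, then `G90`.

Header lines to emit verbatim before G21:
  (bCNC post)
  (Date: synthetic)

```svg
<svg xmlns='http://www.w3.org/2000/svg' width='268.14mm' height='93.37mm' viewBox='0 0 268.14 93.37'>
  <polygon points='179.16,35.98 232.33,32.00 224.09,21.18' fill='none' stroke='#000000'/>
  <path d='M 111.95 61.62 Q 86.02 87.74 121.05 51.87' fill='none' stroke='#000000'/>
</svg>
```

(bCNC post)
(Date: synthetic)
G21
G90
G0 X179.16 Y57.39
M4 S704
G1 X232.33 Y61.37 F971
G1 X224.09 Y72.19
G1 X179.16 Y57.39
M5
G0 X111.95 Y31.75
M4 S704
G1 X101.44 Y21.22 F971
G1 X104.47 Y24.47
G1 X121.05 Y41.50
M5
G0 X0.00 Y0.00

viewBox `0 0 268.14 93.37` with mm width/height → 1 unit = 1 mm. Flip: y_m = 93.37 − y_svg.

**Shape 1** — `<polygon>` closed polygon, stroke `#000000` → cut (S704, F971). Machine vertices: (179.16,57.39) → (232.33,61.37) → (224.09,72.19) → (179.16,57.39). Closed: final G1 returns to the first vertex.

**Shape 2** — `<path>` quadratic bezier, stroke `#000000` → cut (S704, F971). Control points (SVG): P0=(111.95,61.62), P1=(86.02,87.74), P2=(121.05,51.87); sampled at t=k/3. Machine vertices: (111.95,31.75) → (101.44,21.22) → (104.47,24.47) → (121.05,41.50). Open path.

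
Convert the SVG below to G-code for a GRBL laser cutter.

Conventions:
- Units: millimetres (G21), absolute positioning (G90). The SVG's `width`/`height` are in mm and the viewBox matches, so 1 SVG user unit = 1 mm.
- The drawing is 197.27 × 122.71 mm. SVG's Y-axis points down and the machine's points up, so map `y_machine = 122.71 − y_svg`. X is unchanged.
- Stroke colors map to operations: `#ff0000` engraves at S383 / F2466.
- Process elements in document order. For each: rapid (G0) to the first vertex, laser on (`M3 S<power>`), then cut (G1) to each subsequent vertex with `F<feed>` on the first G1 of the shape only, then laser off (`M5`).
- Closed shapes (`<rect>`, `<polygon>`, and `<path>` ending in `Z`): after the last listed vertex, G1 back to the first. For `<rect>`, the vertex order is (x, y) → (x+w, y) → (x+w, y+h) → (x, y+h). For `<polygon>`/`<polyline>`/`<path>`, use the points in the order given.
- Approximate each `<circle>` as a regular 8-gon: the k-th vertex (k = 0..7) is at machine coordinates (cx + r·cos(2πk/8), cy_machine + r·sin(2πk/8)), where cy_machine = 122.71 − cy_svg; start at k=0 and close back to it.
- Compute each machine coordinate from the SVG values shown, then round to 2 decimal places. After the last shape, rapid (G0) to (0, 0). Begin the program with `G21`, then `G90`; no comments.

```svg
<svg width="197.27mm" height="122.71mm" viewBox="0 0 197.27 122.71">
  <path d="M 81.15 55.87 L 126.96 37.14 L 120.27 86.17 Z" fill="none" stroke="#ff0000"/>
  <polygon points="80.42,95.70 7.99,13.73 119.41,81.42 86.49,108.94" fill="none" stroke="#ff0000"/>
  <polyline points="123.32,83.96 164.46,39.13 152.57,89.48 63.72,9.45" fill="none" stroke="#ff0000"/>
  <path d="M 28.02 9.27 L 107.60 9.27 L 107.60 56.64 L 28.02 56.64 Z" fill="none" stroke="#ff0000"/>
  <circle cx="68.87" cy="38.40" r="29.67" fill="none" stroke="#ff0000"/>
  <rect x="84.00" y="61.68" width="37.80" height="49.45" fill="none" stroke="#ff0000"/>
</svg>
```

Since the viewBox matches the mm dimensions, user units are millimetres directly. The only transform is the Y-flip y_m = 122.71 − y_svg.

Shape 1 is a regular polygon drawn with `<path>`. Its stroke #ff0000 means engrave at S383, F2466. After flipping Y the toolpath is (81.15,66.84) → (126.96,85.57) → (120.27,36.54) → (81.15,66.84), returning to the start.

Shape 2 is a closed polygon drawn with `<polygon>`. Its stroke #ff0000 means engrave at S383, F2466. After flipping Y the toolpath is (80.42,27.01) → (7.99,108.98) → (119.41,41.29) → (86.49,13.77) → (80.42,27.01), returning to the start.

Shape 3 is a open polyline drawn with `<polyline>`. Its stroke #ff0000 means engrave at S383, F2466. After flipping Y the toolpath is (123.32,38.75) → (164.46,83.58) → (152.57,33.23) → (63.72,113.26).

Shape 4 is a rectangle drawn with `<path>`. Its stroke #ff0000 means engrave at S383, F2466. After flipping Y the toolpath is (28.02,113.44) → (107.60,113.44) → (107.60,66.07) → (28.02,66.07) → (28.02,113.44), returning to the start.

Shape 5 is a circle drawn with `<circle>`. Its stroke #ff0000 means engrave at S383, F2466. After flipping Y the toolpath is (98.54,84.31) → (89.85,105.29) → (68.87,113.98) → (47.89,105.29) → (39.20,84.31) → (47.89,63.33) → (68.87,54.64) → (89.85,63.33) → (98.54,84.31), returning to the start.

Shape 6 is a rectangle drawn with `<rect>`. Its stroke #ff0000 means engrave at S383, F2466. After flipping Y the toolpath is (84.00,61.03) → (121.80,61.03) → (121.80,11.58) → (84.00,11.58) → (84.00,61.03), returning to the start.

G21
G90
G0 X81.15 Y66.84
M3 S383
G1 X126.96 Y85.57 F2466
G1 X120.27 Y36.54
G1 X81.15 Y66.84
M5
G0 X80.42 Y27.01
M3 S383
G1 X7.99 Y108.98 F2466
G1 X119.41 Y41.29
G1 X86.49 Y13.77
G1 X80.42 Y27.01
M5
G0 X123.32 Y38.75
M3 S383
G1 X164.46 Y83.58 F2466
G1 X152.57 Y33.23
G1 X63.72 Y113.26
M5
G0 X28.02 Y113.44
M3 S383
G1 X107.60 Y113.44 F2466
G1 X107.60 Y66.07
G1 X28.02 Y66.07
G1 X28.02 Y113.44
M5
G0 X98.54 Y84.31
M3 S383
G1 X89.85 Y105.29 F2466
G1 X68.87 Y113.98
G1 X47.89 Y105.29
G1 X39.20 Y84.31
G1 X47.89 Y63.33
G1 X68.87 Y54.64
G1 X89.85 Y63.33
G1 X98.54 Y84.31
M5
G0 X84.00 Y61.03
M3 S383
G1 X121.80 Y61.03 F2466
G1 X121.80 Y11.58
G1 X84.00 Y11.58
G1 X84.00 Y61.03
M5
G0 X0.00 Y0.00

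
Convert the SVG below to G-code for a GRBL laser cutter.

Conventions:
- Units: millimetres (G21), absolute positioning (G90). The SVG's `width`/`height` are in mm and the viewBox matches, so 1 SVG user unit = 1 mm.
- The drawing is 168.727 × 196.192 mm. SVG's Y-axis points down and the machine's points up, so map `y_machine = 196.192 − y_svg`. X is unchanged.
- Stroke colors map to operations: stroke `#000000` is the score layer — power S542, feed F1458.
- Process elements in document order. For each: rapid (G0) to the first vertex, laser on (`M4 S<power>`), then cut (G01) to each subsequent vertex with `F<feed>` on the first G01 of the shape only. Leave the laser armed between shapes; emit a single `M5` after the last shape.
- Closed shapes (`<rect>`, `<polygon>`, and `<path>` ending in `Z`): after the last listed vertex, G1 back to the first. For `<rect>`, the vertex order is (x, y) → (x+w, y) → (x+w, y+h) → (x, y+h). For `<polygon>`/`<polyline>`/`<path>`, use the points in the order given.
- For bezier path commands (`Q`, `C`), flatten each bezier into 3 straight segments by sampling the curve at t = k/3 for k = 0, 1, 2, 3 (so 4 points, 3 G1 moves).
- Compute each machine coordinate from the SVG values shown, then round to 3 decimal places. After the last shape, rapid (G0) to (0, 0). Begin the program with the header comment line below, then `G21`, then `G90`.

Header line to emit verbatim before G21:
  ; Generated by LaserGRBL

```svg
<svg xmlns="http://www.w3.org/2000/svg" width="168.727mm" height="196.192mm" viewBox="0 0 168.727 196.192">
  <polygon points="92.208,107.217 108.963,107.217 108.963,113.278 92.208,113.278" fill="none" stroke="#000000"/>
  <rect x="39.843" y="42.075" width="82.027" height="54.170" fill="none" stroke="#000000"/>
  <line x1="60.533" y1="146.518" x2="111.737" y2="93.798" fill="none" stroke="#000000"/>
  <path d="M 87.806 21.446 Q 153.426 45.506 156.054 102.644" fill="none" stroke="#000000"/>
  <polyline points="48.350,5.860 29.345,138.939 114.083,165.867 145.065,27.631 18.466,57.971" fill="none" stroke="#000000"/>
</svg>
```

; Generated by LaserGRBL
G21
G90
G0 X92.208 Y88.975
M4 S542
G01 X108.963 Y88.975 F1458
G01 X108.963 Y82.914
G01 X92.208 Y82.914
G01 X92.208 Y88.975
G0 X39.843 Y154.117
M4 S542
G01 X121.870 Y154.117 F1458
G01 X121.870 Y99.947
G01 X39.843 Y99.947
G01 X39.843 Y154.117
G0 X60.533 Y49.674
M4 S542
G01 X111.737 Y102.394 F1458
G0 X87.806 Y174.746
M4 S542
G01 X124.554 Y155.031 F1458
G01 X147.303 Y127.965
G01 X156.054 Y93.548
G0 X48.350 Y190.332
M4 S542
G01 X29.345 Y57.253 F1458
G01 X114.083 Y30.325
G01 X145.065 Y168.561
G01 X18.466 Y138.221
M5
G0 X0.000 Y0.000

viewBox `0 0 168.727 196.192` with mm width/height → 1 unit = 1 mm. Flip: y_m = 196.192 − y_svg.

**Shape 1** — `<polygon>` rectangle, stroke `#000000` → score (S542, F1458). Machine vertices: (92.208,88.975) → (108.963,88.975) → (108.963,82.914) → (92.208,82.914) → (92.208,88.975). Closed: final G1 returns to the first vertex.

**Shape 2** — `<rect>` rectangle, stroke `#000000` → score (S542, F1458). Machine vertices: (39.843,154.117) → (121.870,154.117) → (121.870,99.947) → (39.843,99.947) → (39.843,154.117). Closed: final G1 returns to the first vertex.

**Shape 3** — `<line>` line segment, stroke `#000000` → score (S542, F1458). Machine vertices: (60.533,49.674) → (111.737,102.394). Open path.

**Shape 4** — `<path>` quadratic bezier, stroke `#000000` → score (S542, F1458). Control points (SVG): P0=(87.806,21.446), P1=(153.426,45.506), P2=(156.054,102.644); sampled at t=k/3. Machine vertices: (87.806,174.746) → (124.554,155.031) → (147.303,127.965) → (156.054,93.548). Open path.

**Shape 5** — `<polyline>` open polyline, stroke `#000000` → score (S542, F1458). Machine vertices: (48.350,190.332) → (29.345,57.253) → (114.083,30.325) → (145.065,168.561) → (18.466,138.221). Open path.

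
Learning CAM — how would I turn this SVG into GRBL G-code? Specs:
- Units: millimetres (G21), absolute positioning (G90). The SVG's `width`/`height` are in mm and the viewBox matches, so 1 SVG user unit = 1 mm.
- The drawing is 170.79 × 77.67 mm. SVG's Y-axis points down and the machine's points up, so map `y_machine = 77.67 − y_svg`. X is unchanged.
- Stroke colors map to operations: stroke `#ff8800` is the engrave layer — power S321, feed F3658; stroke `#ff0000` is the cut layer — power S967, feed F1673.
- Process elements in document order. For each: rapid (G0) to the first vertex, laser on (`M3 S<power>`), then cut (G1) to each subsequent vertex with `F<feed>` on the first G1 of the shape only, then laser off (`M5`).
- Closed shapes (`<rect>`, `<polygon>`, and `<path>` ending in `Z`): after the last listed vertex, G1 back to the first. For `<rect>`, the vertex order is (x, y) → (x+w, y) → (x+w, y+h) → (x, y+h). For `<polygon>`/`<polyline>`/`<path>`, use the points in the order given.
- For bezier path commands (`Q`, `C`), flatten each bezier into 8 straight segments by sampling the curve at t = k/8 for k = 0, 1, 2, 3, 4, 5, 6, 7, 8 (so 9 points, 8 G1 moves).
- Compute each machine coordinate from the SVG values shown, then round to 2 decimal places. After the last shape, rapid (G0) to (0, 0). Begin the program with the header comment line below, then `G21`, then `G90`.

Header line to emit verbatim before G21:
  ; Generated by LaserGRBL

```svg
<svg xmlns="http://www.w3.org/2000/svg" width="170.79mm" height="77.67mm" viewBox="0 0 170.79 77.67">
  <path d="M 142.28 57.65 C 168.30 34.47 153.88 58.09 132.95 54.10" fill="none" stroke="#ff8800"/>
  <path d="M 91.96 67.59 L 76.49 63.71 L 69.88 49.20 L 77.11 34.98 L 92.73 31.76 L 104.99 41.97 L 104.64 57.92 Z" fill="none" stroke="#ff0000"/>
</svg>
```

Since the viewBox matches the mm dimensions, user units are millimetres directly. The only transform is the Y-flip y_m = 77.67 − y_svg.

Shape 1 is a cubic bezier drawn with `<path>`. Its stroke #ff8800 means engrave at S321, F3658. After flipping Y the toolpath is (142.28,20.02) → (150.21,26.66) → (154.74,29.79) → (156.28,30.28) → (155.22,28.99) → (151.96,26.81) → (146.90,24.59) → (140.43,23.22) → (132.95,23.57).

Shape 2 is a regular polygon drawn with `<path>`. Its stroke #ff0000 means cut at S967, F1673. After flipping Y the toolpath is (91.96,10.08) → (76.49,13.96) → (69.88,28.47) → (77.11,42.69) → (92.73,45.91) → (104.99,35.70) → (104.64,19.75) → (91.96,10.08), returning to the start.

; Generated by LaserGRBL
G21
G90
G0 X142.28 Y20.02
M3 S321
G1 X150.21 Y26.66 F3658
G1 X154.74 Y29.79
G1 X156.28 Y30.28
G1 X155.22 Y28.99
G1 X151.96 Y26.81
G1 X146.90 Y24.59
G1 X140.43 Y23.22
G1 X132.95 Y23.57
M5
G0 X91.96 Y10.08
M3 S967
G1 X76.49 Y13.96 F1673
G1 X69.88 Y28.47
G1 X77.11 Y42.69
G1 X92.73 Y45.91
G1 X104.99 Y35.70
G1 X104.64 Y19.75
G1 X91.96 Y10.08
M5
G0 X0.00 Y0.00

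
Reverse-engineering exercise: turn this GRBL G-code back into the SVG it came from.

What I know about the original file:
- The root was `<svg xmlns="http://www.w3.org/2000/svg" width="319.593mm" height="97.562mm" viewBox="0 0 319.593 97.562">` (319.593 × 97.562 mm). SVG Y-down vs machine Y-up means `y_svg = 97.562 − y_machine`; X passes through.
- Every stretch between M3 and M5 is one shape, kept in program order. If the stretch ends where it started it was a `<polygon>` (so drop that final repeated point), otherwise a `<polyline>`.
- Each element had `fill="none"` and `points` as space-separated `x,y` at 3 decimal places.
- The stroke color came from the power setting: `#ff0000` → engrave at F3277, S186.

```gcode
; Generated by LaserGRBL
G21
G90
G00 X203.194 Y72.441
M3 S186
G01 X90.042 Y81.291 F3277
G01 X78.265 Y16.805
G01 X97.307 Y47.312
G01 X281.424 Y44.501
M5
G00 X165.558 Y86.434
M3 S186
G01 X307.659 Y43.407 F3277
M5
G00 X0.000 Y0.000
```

Machine Y-up, SVG Y-down with viewBox height 97.562, so y_svg = 97.562 − y_machine; X carries over. Every run uses S186, so all elements get stroke `#ff0000` (engrave).

Run 1: The run is open, so emit a `<polyline>` with points (Y-flipped): 203.194,25.121 90.042,16.271 78.265,80.757 97.307,50.250 281.424,53.061.

Run 2: The run is open, so emit a `<polyline>` with points (Y-flipped): 165.558,11.128 307.659,54.155.

<svg xmlns="http://www.w3.org/2000/svg" width="319.593mm" height="97.562mm" viewBox="0 0 319.593 97.562">
  <polyline points="203.194,25.121 90.042,16.271 78.265,80.757 97.307,50.250 281.424,53.061" fill="none" stroke="#ff0000"/>
  <polyline points="165.558,11.128 307.659,54.155" fill="none" stroke="#ff0000"/>
</svg>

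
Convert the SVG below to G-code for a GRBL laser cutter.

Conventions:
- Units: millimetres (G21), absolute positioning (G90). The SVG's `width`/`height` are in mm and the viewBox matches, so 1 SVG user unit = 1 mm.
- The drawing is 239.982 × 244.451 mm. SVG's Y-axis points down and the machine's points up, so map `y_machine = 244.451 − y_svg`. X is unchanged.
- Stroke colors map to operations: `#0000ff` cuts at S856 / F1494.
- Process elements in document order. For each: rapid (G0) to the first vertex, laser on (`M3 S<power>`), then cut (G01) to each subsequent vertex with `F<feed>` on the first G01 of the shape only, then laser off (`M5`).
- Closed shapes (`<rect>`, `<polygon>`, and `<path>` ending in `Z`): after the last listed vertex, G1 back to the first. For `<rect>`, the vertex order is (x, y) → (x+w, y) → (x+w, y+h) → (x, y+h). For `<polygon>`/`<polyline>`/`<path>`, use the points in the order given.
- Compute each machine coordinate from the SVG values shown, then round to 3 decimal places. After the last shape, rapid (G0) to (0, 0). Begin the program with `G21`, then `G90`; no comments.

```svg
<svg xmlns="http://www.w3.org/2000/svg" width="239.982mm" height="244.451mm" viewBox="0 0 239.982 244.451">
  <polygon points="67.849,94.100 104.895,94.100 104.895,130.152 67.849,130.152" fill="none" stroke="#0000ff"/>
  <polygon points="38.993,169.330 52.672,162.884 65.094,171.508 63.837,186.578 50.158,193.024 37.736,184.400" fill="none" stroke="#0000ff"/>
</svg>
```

Since the viewBox matches the mm dimensions, user units are millimetres directly. The only transform is the Y-flip y_m = 244.451 − y_svg.

Shape 1 is a rectangle drawn with `<polygon>`. Its stroke #0000ff means cut at S856, F1494. After flipping Y the toolpath is (67.849,150.351) → (104.895,150.351) → (104.895,114.299) → (67.849,114.299) → (67.849,150.351), returning to the start.

Shape 2 is a regular polygon drawn with `<polygon>`. Its stroke #0000ff means cut at S856, F1494. After flipping Y the toolpath is (38.993,75.121) → (52.672,81.567) → (65.094,72.943) → (63.837,57.873) → (50.158,51.427) → (37.736,60.051) → (38.993,75.121), returning to the start.

G21
G90
G0 X67.849 Y150.351
M3 S856
G01 X104.895 Y150.351 F1494
G01 X104.895 Y114.299
G01 X67.849 Y114.299
G01 X67.849 Y150.351
M5
G0 X38.993 Y75.121
M3 S856
G01 X52.672 Y81.567 F1494
G01 X65.094 Y72.943
G01 X63.837 Y57.873
G01 X50.158 Y51.427
G01 X37.736 Y60.051
G01 X38.993 Y75.121
M5
G0 X0.000 Y0.000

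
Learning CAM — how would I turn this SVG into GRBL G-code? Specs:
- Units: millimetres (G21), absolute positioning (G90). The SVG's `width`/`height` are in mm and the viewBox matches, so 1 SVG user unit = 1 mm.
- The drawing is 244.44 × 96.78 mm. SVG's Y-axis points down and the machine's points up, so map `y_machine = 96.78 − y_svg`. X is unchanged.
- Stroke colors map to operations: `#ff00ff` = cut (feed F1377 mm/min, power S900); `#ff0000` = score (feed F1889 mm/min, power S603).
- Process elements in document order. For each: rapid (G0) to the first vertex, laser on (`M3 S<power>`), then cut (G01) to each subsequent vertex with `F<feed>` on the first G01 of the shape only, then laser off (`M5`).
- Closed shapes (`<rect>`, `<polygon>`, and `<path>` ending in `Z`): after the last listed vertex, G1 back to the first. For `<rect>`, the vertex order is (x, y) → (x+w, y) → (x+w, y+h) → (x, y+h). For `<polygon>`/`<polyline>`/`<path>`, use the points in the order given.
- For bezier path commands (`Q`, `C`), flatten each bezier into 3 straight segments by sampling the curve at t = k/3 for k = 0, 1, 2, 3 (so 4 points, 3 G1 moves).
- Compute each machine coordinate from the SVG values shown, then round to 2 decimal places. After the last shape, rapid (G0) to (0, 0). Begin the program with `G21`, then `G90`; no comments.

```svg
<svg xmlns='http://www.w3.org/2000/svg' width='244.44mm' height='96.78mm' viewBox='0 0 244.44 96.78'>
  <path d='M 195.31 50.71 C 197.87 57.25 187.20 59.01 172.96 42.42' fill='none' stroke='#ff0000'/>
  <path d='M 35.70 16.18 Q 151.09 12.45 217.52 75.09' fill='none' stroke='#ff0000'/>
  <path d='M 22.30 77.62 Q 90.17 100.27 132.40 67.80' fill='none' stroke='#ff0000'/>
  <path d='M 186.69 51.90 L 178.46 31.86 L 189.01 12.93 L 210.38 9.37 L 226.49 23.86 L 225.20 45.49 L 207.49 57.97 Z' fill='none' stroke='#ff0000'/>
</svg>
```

G21
G90
G0 X195.31 Y46.07
M3 S603
G01 X193.82 Y41.63 F1889
G01 X185.65 Y43.38
G01 X172.96 Y54.36
M5
G0 X35.70 Y80.60
M3 S603
G01 X107.19 Y75.71 F1889
G01 X167.79 Y56.08
G01 X217.52 Y21.69
M5
G0 X22.30 Y19.16
M3 S603
G01 X64.70 Y10.18 F1889
G01 X101.40 Y13.46
G01 X132.40 Y28.98
M5
G0 X186.69 Y44.88
M3 S603
G01 X178.46 Y64.92 F1889
G01 X189.01 Y83.85
G01 X210.38 Y87.41
G01 X226.49 Y72.92
G01 X225.20 Y51.29
G01 X207.49 Y38.81
G01 X186.69 Y44.88
M5
G0 X0.00 Y0.00

1 u = 1 mm; y_m = 96.78 − y.

[1] `<path>` cubic bezier, #ff0000→score S603 F1889: (195.31,46.07) → (193.82,41.63) → (185.65,43.38) → (172.96,54.36)

[2] `<path>` quadratic bezier, #ff0000→score S603 F1889: (35.70,80.60) → (107.19,75.71) → (167.79,56.08) → (217.52,21.69)

[3] `<path>` quadratic bezier, #ff0000→score S603 F1889: (22.30,19.16) → (64.70,10.18) → (101.40,13.46) → (132.40,28.98)

[4] `<path>` regular polygon, #ff0000→score S603 F1889: (186.69,44.88) → (178.46,64.92) → (189.01,83.85) → (210.38,87.41) → (226.49,72.92) → (225.20,51.29) → (207.49,38.81) → (186.69,44.88) (closed)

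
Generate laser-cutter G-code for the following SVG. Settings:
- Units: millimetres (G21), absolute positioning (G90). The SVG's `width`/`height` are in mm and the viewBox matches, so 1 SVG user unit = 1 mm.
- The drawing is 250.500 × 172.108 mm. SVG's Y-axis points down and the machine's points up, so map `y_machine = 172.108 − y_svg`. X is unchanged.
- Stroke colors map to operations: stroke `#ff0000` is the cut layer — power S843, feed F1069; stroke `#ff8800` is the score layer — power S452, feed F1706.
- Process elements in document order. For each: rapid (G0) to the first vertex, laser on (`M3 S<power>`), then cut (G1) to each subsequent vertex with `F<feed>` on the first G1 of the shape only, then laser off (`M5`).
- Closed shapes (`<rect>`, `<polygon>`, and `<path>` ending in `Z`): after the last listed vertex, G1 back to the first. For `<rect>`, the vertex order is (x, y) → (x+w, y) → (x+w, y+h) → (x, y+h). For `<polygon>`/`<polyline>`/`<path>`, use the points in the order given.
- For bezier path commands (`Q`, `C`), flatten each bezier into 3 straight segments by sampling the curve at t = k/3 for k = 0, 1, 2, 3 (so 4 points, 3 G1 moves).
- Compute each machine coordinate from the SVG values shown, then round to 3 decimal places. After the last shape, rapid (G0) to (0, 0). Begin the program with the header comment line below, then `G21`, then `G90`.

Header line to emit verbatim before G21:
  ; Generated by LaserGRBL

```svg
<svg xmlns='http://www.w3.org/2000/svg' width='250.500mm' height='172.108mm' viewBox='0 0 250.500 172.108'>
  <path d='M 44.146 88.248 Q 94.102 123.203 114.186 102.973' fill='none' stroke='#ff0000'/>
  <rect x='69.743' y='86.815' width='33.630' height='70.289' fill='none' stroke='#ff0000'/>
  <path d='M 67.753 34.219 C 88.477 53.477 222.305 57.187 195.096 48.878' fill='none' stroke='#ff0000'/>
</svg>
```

Since the viewBox matches the mm dimensions, user units are millimetres directly. The only transform is the Y-flip y_m = 172.108 − y_svg.

Shape 1 is a quadratic bezier drawn with `<path>`. Its stroke #ff0000 means cut at S843, F1069. After flipping Y the toolpath is (44.146,83.860) → (74.131,66.688) → (97.478,61.780) → (114.186,69.135).

Shape 2 is a rectangle drawn with `<rect>`. Its stroke #ff0000 means cut at S843, F1069. After flipping Y the toolpath is (69.743,85.293) → (103.373,85.293) → (103.373,15.004) → (69.743,15.004) → (69.743,85.293), returning to the start.

Shape 3 is a cubic bezier drawn with `<path>`. Its stroke #ff0000 means cut at S843, F1069. After flipping Y the toolpath is (67.753,137.889) → (116.025,123.683) → (178.779,119.058) → (195.096,123.230).

; Generated by LaserGRBL
G21
G90
G0 X44.146 Y83.860
M3 S843
G1 X74.131 Y66.688 F1069
G1 X97.478 Y61.780
G1 X114.186 Y69.135
M5
G0 X69.743 Y85.293
M3 S843
G1 X103.373 Y85.293 F1069
G1 X103.373 Y15.004
G1 X69.743 Y15.004
G1 X69.743 Y85.293
M5
G0 X67.753 Y137.889
M3 S843
G1 X116.025 Y123.683 F1069
G1 X178.779 Y119.058
G1 X195.096 Y123.230
M5
G0 X0.000 Y0.000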